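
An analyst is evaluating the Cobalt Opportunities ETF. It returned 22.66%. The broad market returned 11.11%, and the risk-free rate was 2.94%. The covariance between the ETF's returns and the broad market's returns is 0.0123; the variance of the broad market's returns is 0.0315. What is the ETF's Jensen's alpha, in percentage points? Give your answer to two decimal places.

16.53

β = Cov / Var = 0.0123 / 0.0315 = 0.3905
E[R] = Rf + β(Rm − Rf) = 2.94% + 0.3905 × (11.11% − 2.94%) = 6.1304%
α = Rp − E[R] = 22.66% − 6.1304% = 16.5296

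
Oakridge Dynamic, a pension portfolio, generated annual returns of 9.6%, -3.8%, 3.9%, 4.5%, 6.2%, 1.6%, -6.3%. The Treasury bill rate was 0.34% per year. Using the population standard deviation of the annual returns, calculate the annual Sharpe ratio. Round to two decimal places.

0.37

Mean return r̄ = 15.70 / 7 = 2.2429%
Population std dev = √[187.5371 / 7] = 5.1760%
Sharpe = (r̄ − rf) / σ = (2.2429 − 0.34) / 5.1760 = 1.9029 / 5.1760 = 0.3676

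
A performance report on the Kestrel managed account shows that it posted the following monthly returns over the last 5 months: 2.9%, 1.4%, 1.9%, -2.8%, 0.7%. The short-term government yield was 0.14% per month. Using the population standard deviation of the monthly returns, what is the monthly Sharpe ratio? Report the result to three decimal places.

Mean return r̄ = 4.10 / 5 = 0.8200%
Population std dev = √[18.9480 / 5] = 1.9467%
Sharpe = (r̄ − rf) / σ = (0.8200 − 0.14) / 1.9467 = 0.6800 / 1.9467 = 0.3493

0.349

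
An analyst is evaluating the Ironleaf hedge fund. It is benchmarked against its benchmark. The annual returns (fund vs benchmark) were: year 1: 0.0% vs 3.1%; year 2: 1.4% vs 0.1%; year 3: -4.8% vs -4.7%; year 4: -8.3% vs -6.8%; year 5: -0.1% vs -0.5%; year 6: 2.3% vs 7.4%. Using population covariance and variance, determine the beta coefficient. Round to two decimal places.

r̄p = -1.5833%,  r̄m = -0.2333%
Cov = Σ(rp − r̄p)(rm − r̄m) / 6 = 15.6656
Var(rm) = Σ(rm − r̄m)² / 6 = 22.1056
β = Cov / Var = 15.6656 / 22.1056 = 0.7087

0.71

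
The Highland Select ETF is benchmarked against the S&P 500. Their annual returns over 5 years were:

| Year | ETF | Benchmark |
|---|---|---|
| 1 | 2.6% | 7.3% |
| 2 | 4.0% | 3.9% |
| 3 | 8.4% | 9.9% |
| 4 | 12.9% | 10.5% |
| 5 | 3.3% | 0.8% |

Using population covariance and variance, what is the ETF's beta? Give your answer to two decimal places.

0.80

r̄p = 6.2400%,  r̄m = 6.4800%
Cov = Σ(rp − r̄p)(rm − r̄m) / 5 = 10.7308
Var(rm) = Σ(rm − r̄m)² / 5 = 13.4896
β = Cov / Var = 10.7308 / 13.4896 = 0.7955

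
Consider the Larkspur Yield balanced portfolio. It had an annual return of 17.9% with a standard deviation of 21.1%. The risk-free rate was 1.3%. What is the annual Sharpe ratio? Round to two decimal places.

0.79

Sharpe = (Rp − Rf) / σp = (17.9% − 1.3%) / 21.1% = 16.60% / 21.1% = 0.7867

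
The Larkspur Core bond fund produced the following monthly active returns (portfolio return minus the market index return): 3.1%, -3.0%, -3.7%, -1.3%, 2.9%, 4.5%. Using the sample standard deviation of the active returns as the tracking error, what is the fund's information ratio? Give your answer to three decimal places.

μ = (3.1 − 3 − 3.7 − 1.3 + 2.9 + 4.5) / 6 = 0.4167%
Σ(r − μ)² = (3.1 − 0.4167)² + (-3 − 0.4167)² + … = 61.6083
σ = √[61.6083 / 5] = 3.5102%
IR = μ / tracking error = 0.4167 / 3.5102 = 0.1187

0.119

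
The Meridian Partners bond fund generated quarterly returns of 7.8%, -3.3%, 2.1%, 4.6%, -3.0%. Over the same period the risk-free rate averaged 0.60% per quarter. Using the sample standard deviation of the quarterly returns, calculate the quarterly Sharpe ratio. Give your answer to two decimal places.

r̄ = (7.8 − 3.3 + 2.1 + 4.6 − 3) / 5 = 8.20 / 5 = 1.6400%
Σ(r − r̄)² = (7.8 − 1.6400)² + (-3.3 − 1.6400)² + … = 92.8520
σ = √[92.8520 / 4] = 4.8180%
Sharpe = (r̄ − rf) / σ = (1.6400 − 0.6) / 4.8180 = 1.0400 / 4.8180 = 0.2159

0.22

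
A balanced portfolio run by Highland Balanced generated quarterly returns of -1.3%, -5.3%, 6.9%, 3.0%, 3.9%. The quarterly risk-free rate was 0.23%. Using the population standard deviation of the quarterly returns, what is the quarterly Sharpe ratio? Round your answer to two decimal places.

Mean return μ = 7.20 / 5 = 1.4400%
Σ(r − μ)² = (-1.3 − 1.4400)² + (-5.3 − 1.4400)² + … = 91.2320
σ = √[91.2320 / 5] = 4.2716%
Sharpe = (μ − rf) / σ = (1.4400 − 0.23) / 4.2716 = 1.2100 / 4.2716 = 0.2833

0.28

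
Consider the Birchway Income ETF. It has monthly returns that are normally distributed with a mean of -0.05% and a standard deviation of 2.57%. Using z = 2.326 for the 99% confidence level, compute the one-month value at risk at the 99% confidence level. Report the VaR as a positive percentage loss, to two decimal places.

6.03

VaR (as % loss) = −(μ − z·σ) = −(-0.05% − 2.326 × 2.57%) = −(-6.02782%) = 6.02782%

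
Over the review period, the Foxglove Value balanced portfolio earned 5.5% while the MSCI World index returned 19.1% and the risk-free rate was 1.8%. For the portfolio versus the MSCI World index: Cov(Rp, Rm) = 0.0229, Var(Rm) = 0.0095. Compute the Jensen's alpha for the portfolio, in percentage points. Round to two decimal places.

-38.00

β = Cov / Var = 0.0229 / 0.0095 = 2.4105
E[R] = Rf + β(Rm − Rf) = 1.8% + 2.4105 × (19.1% − 1.8%) = 43.5017%
α = Rp − E[R] = 5.5% − 43.5017% = -38.0017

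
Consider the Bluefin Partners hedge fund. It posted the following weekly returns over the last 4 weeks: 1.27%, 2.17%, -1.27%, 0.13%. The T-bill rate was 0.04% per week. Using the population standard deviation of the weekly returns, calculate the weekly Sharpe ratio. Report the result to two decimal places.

r̄ = (1.27 + 2.17 − 1.27 + 0.13) / 4 = 0.5750%
Σ(r − r̄)² = 6.6291; population σ = √(6.6291/4) = 1.2874%
Sharpe = (r̄ − rf) / σ = (0.5750 − 0.04) / 1.2874 = 0.5350 / 1.2874 = 0.4156

0.42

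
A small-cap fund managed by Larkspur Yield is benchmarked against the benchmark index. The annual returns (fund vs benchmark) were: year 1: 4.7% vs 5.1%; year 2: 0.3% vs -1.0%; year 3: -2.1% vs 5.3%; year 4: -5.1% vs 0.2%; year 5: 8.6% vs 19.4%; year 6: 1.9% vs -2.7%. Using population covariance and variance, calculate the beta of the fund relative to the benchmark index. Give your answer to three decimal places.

0.423

r̄p = 1.3833%,  r̄m = 4.3833%
Cov = Σ(rp − r̄p)(rm − r̄m) / 6 = 22.8081
Var(rm) = Σ(rm − r̄m)² / 6 = 53.9181
β = Cov / Var = 22.8081 / 53.9181 = 0.4230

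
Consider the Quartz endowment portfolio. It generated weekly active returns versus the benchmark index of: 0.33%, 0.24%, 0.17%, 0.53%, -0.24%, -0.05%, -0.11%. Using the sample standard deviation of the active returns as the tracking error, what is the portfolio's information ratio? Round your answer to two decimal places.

0.46

r̄ = (0.33 + 0.24 + 0.17 + 0.53 − 0.24 − 0.05 − 0.11) / 7 = 0.1243%
Σ(r − r̄)² = 0.4404; sample σ = √(0.4404/6) = 0.2709%
IR = r̄ / tracking error = 0.1243 / 0.2709 = 0.4588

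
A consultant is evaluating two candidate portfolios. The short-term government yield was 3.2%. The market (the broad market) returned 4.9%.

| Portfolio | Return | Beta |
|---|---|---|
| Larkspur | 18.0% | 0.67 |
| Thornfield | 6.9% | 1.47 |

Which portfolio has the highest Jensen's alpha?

Larkspur: α = 18.0% − [3.2% + 0.67 × (4.9% − 3.2%)] = 13.661
Thornfield: α = 6.9% − [3.2% + 1.47 × (4.9% − 3.2%)] = 1.201
Highest: Larkspur (13.661).

Larkspur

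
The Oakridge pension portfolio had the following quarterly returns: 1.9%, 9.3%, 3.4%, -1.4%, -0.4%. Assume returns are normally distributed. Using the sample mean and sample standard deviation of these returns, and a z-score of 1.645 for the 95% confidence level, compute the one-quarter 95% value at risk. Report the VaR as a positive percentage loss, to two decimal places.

Mean return r̄ = 12.80 / 5 = 2.5600%
Sample std dev = √[71.0120 / 4] = 4.2134%
VaR = −(r̄ − z·σ) = −(2.5600 − 1.645 × 4.2134) = −(-4.3710) = 4.3710%

4.37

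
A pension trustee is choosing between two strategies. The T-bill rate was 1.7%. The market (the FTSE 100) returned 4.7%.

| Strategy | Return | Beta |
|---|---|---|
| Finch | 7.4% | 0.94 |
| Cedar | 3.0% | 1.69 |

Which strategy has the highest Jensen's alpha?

Finch: α = 7.4% − [1.7% + 0.94 × (4.7% − 1.7%)] = 2.880
Cedar: α = 3.0% − [1.7% + 1.69 × (4.7% − 1.7%)] = -3.770
Highest: Finch (2.880).

Finch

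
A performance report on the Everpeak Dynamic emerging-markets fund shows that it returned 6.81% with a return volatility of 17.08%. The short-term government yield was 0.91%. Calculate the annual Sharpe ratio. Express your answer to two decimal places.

Sharpe = (Rp − Rf) / σp = (6.81% − 0.91%) / 17.08% = 5.90% / 17.08% = 0.3454

0.35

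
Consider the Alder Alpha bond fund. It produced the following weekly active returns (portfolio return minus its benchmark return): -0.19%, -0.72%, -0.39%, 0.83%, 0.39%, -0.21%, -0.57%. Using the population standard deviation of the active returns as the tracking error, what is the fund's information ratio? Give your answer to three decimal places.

-0.242

μ = (-0.19 − 0.72 − 0.39 + 0.83 + 0.39 − 0.21 − 0.57) / 7 = -0.1229%
Σ(r − μ)² = (-0.19 − (-0.1229))² + (-0.72 − (-0.1229))² + (-0.39 − (-0.1229))² + … = 1.8109
σ = √[1.8109 / 7] = 0.5086%
IR = μ / tracking error = -0.1229 / 0.5086 = -0.2416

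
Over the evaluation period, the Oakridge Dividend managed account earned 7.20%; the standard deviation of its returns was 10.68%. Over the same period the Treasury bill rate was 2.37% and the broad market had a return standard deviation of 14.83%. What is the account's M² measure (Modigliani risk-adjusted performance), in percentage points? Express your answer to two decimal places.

Sharpe = (Rp − Rf) / σp = (7.20% − 2.37%) / 10.68% = 0.4522
M² = Rf + Sharpe × σm = 2.37% + 0.4522 × 14.83% = 9.0761%

9.08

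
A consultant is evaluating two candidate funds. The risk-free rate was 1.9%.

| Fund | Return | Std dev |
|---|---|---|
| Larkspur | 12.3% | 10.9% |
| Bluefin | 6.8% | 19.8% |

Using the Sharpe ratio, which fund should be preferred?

Larkspur

Larkspur: Sharpe ratio = (12.3% − 1.9%) / 10.9% = 0.954
Bluefin: Sharpe ratio = (6.8% − 1.9%) / 19.8% = 0.247
Highest: Larkspur (0.954).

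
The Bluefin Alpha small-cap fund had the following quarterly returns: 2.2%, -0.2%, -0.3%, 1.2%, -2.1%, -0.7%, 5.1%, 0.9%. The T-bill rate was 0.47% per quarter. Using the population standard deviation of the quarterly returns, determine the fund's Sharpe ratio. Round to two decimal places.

0.14

r̄ = (2.2 − 0.2 − 0.3 + 1.2 − 2.1 − 0.7 + 5.1 + 0.9) / 8 = 6.10 / 8 = 0.7625%
Σ(r − r̄)² = 33.4788; population σ = √(33.4788/8) = 2.0457%
Sharpe = (r̄ − rf) / σ = (0.7625 − 0.47) / 2.0457 = 0.2925 / 2.0457 = 0.1430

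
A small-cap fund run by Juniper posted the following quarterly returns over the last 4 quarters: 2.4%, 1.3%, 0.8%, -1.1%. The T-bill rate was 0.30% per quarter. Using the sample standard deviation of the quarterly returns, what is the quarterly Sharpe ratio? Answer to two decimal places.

0.38

r̄ = (2.4 + 1.3 + 0.8 − 1.1) / 4 = 3.40 / 4 = 0.8500%
Sample σ = √[Σ(r − r̄)² / 3] = √[6.4100 / 3] = √2.1367 = 1.4617%
Sharpe = (r̄ − rf) / σ = (0.8500 − 0.3) / 1.4617 = 0.5500 / 1.4617 = 0.3763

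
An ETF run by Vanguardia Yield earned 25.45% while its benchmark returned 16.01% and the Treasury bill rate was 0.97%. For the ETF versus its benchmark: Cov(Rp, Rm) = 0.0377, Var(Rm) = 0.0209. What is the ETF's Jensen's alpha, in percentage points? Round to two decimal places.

-2.65

β = Cov / Var = 0.0377 / 0.0209 = 1.8038
E[R] = Rf + β(Rm − Rf) = 0.97% + 1.8038 × (16.01% − 0.97%) = 28.0992%
α = Rp − E[R] = 25.45% − 28.0992% = -2.6492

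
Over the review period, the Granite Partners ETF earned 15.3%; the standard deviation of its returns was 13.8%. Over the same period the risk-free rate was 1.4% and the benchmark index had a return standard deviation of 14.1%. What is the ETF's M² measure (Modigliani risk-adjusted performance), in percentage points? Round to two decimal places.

Sharpe = (Rp − Rf) / σp = (15.3% − 1.4%) / 13.8% = 1.0072
M² = Rf + Sharpe × σm = 1.4% + 1.0072 × 14.1% = 15.6015%

15.60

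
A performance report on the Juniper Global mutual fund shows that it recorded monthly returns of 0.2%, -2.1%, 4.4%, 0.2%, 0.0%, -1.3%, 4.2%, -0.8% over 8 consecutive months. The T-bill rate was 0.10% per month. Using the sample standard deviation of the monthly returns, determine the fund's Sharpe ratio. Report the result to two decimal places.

0.21

Mean return μ = 4.80 / 8 = 0.6000%
Σ(r − μ)² = 40.9400; sample σ = √(40.9400/7) = 2.4184%
Sharpe = (μ − rf) / σ = (0.6000 − 0.1) / 2.4184 = 0.5000 / 2.4184 = 0.2067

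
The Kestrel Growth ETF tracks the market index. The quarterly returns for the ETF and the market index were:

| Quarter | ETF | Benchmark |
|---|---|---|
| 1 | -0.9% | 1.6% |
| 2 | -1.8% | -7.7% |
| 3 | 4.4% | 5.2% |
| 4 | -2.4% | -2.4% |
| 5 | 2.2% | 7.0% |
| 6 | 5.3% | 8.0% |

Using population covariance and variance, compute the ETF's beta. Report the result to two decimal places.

r̄p = 1.1333%,  r̄m = 1.9500%
Cov = Σ(rp − r̄p)(rm − r̄m) / 6 = 14.2667
Var(rm) = Σ(rm − r̄m)² / 6 = 30.8058
β = Cov / Var = 14.2667 / 30.8058 = 0.4631

0.46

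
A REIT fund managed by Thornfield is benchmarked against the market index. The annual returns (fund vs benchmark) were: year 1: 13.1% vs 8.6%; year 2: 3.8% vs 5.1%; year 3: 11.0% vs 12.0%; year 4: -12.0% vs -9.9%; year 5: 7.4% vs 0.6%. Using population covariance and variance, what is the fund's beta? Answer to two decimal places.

1.08

r̄p = 4.6600%,  r̄m = 3.2800%
Cov = Σ(rp − r̄p)(rm − r̄m) / 5 = 62.1712
Var(rm) = Σ(rm − r̄m)² / 5 = 57.7096
β = Cov / Var = 62.1712 / 57.7096 = 1.0773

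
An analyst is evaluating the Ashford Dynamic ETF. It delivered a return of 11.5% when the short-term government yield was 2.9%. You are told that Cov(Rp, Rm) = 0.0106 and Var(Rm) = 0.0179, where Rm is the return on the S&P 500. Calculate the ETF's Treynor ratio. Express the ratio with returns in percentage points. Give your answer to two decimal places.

14.52

β = Cov / Var = 0.0106 / 0.0179 = 0.5922
Treynor = (Rp − Rf) / β = (11.5% − 2.9%) / 0.5922 = 8.60 / 0.5922 = 14.5221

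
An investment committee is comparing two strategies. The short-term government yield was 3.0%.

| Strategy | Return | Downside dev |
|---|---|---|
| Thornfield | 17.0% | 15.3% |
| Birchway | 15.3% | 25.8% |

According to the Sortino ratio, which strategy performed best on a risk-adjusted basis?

Thornfield

Thornfield: Sortino ratio = (17.0% − 3.0%) / 15.3% = 0.915
Birchway: Sortino ratio = (15.3% − 3.0%) / 25.8% = 0.477
Highest: Thornfield (0.915).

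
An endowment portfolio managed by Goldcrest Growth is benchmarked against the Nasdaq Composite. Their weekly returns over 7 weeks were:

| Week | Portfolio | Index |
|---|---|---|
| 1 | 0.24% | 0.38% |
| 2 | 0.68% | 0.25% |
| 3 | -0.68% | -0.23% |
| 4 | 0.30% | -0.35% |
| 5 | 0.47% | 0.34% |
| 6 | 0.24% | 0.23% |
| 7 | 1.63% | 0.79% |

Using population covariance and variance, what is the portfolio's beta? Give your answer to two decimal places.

1.39

r̄p = 0.4114%,  r̄m = 0.2014%
Cov = Σ(rp − r̄p)(rm − r̄m) / 7 = 0.1765
Var(rm) = Σ(rm − r̄m)² / 7 = 0.1273
β = Cov / Var = 0.1765 / 0.1273 = 1.3865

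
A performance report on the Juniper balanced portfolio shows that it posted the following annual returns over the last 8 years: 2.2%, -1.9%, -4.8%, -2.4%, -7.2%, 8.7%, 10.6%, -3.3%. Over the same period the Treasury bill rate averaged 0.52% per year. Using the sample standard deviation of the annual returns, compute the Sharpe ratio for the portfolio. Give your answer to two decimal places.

-0.04

μ = (2.2 − 1.9 − 4.8 − 2.4 − 7.2 + 8.7 + 10.6 − 3.3) / 8 = 0.2375%
Σ(r − μ)² = 287.5788; sample σ = √(287.5788/7) = 6.4096%
Sharpe = (μ − rf) / σ = (0.2375 − 0.52) / 6.4096 = -0.2825 / 6.4096 = -0.0441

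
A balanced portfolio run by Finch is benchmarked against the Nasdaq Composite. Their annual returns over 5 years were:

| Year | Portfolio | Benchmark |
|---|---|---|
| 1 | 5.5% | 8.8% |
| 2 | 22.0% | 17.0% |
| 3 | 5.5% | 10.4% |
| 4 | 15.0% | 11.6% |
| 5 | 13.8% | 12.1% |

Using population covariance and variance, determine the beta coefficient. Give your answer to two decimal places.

2.11

r̄p = 12.3600%,  r̄m = 11.9800%
Cov = Σ(rp − r̄p)(rm − r̄m) / 5 = 16.0432
Var(rm) = Σ(rm − r̄m)² / 5 = 7.5936
β = Cov / Var = 16.0432 / 7.5936 = 2.1127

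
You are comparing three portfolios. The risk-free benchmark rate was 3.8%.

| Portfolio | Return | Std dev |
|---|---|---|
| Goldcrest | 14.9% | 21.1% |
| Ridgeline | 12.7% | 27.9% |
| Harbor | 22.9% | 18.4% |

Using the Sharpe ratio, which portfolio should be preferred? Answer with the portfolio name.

Harbor

Goldcrest: Sharpe ratio = (14.9% − 3.8%) / 21.1% = 0.526
Ridgeline: Sharpe ratio = (12.7% − 3.8%) / 27.9% = 0.319
Harbor: Sharpe ratio = (22.9% − 3.8%) / 18.4% = 1.038
Highest: Harbor (1.038).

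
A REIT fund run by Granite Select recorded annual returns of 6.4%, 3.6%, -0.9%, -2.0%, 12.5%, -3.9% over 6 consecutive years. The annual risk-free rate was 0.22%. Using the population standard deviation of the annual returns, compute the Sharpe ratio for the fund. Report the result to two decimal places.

r̄ = (6.4 + 3.6 − 0.9 − 2 + 12.5 − 3.9) / 6 = 15.70 / 6 = 2.6167%
Population σ = √[Σ(r − r̄)² / 6] = √[189.1083 / 6] = √31.5181 = 5.6141%
Sharpe = (r̄ − rf) / σ = (2.6167 − 0.22) / 5.6141 = 2.3967 / 5.6141 = 0.4269

0.43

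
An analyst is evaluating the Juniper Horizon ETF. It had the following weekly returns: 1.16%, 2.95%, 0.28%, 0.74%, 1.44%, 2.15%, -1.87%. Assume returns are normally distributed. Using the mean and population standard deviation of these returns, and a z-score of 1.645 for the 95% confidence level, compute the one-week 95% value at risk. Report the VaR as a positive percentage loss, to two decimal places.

Mean return r̄ = 6.850 / 7 = 0.9786%
Population std dev = √[14.1639 / 7] = 1.4225%
VaR = −(r̄ − z·σ) = −(0.9786 − 1.645 × 1.4225) = −(-1.3614) = 1.3614%

1.36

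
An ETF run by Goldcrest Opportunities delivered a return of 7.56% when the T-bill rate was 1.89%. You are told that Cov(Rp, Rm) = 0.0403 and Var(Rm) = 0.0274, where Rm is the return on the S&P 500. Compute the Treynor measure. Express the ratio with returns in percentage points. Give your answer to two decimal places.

β = Cov / Var = 0.0403 / 0.0274 = 1.4708
Treynor = (Rp − Rf) / β = (7.56% − 1.89%) / 1.4708 = 5.67 / 1.4708 = 3.8550

3.86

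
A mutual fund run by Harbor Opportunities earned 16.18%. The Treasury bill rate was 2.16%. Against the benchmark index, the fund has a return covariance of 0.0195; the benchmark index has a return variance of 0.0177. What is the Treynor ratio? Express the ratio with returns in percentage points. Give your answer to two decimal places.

β = Cov / Var = 0.0195 / 0.0177 = 1.1017
Treynor = (Rp − Rf) / β = (16.18% − 2.16%) / 1.1017 = 14.02 / 1.1017 = 12.7258

12.73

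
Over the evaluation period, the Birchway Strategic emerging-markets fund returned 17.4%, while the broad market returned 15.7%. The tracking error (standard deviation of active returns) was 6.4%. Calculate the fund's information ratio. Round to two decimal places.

IR = (Rp − Rb) / TE = (17.4% − 15.7%) / 6.4% = 1.70% / 6.4% = 0.2656

0.27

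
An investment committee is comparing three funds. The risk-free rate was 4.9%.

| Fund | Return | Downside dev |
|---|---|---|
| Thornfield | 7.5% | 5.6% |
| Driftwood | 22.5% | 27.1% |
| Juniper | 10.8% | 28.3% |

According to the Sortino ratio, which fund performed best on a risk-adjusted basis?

Thornfield: Sortino ratio = (7.5% − 4.9%) / 5.6% = 0.464
Driftwood: Sortino ratio = (22.5% − 4.9%) / 27.1% = 0.649
Juniper: Sortino ratio = (10.8% − 4.9%) / 28.3% = 0.208
Highest: Driftwood (0.649).

Driftwood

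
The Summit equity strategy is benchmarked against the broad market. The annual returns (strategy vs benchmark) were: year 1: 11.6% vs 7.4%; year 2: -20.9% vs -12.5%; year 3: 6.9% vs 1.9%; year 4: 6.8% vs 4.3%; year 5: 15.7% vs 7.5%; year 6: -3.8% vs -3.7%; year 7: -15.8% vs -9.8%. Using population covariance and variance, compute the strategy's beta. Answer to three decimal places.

r̄p = 0.0714%,  r̄m = -0.7000%
Cov = Σ(rp − r̄p)(rm − r̄m) / 7 = 96.6343
Var(rm) = Σ(rm − r̄m)² / 7 = 56.5229
β = Cov / Var = 96.6343 / 56.5229 = 1.7096

1.710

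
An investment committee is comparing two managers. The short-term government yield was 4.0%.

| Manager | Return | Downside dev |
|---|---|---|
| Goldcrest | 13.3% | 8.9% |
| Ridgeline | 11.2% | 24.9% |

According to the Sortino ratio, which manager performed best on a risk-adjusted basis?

Goldcrest: Sortino ratio = (13.3% − 4.0%) / 8.9% = 1.045
Ridgeline: Sortino ratio = (11.2% − 4.0%) / 24.9% = 0.289
Highest: Goldcrest (1.045).

Goldcrest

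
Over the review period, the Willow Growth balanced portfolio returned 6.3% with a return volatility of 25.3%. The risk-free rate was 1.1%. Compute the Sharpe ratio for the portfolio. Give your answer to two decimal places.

0.21

Sharpe = (Rp − Rf) / σp = (6.3% − 1.1%) / 25.3% = 5.20% / 25.3% = 0.2055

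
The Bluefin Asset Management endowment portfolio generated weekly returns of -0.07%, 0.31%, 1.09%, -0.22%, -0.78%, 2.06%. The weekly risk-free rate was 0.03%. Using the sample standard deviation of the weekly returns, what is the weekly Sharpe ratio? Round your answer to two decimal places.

Mean return μ = 2.390 / 6 = 0.3983%
Sample std dev = √[5.2375 / 5] = 1.0235%
Sharpe = (μ − rf) / σ = (0.3983 − 0.03) / 1.0235 = 0.3683 / 1.0235 = 0.3598

0.36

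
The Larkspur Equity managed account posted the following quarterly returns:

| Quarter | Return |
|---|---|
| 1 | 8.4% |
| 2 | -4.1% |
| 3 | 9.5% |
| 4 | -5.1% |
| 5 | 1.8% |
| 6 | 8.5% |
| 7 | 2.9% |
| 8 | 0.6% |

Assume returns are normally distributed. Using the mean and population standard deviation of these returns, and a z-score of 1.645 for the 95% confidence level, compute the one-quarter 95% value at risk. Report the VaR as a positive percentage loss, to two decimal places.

r̄ = (8.4 − 4.1 + 9.5 − 5.1 + 1.8 + 8.5 + 2.9 + 0.6) / 8 = 22.50 / 8 = 2.8125%
Σ(r − r̄)² = 224.6088; population σ = √(224.6088/8) = 5.2987%
VaR = −(r̄ − z·σ) = −(2.8125 − 1.645 × 5.2987) = −(-5.9039) = 5.9039%

5.90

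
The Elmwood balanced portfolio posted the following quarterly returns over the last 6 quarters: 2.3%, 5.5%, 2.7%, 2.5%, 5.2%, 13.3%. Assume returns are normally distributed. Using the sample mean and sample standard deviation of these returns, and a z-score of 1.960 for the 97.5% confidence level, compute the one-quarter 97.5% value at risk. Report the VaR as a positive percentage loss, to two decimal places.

2.96

r̄ = (2.3 + 5.5 + 2.7 + 2.5 + 5.2 + 13.3) / 6 = 5.2500%
Sample std dev = √[87.6350 / 5] = 4.1865%
VaR = −(r̄ − z·σ) = −(5.2500 − 1.960 × 4.1865) = −(-2.9555) = 2.9555%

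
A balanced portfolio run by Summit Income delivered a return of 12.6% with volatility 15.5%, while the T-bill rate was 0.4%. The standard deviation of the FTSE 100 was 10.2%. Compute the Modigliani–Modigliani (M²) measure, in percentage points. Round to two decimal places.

8.43

Sharpe = (Rp − Rf) / σp = (12.6% − 0.4%) / 15.5% = 0.7871
M² = Rf + Sharpe × σm = 0.4% + 0.7871 × 10.2% = 8.4284%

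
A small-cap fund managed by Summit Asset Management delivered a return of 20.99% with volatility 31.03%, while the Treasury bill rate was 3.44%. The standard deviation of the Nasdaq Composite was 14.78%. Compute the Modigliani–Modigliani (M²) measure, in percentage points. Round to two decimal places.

11.80

Sharpe = (Rp − Rf) / σp = (20.99% − 3.44%) / 31.03% = 0.5656
M² = Rf + Sharpe × σm = 3.44% + 0.5656 × 14.78% = 11.7996%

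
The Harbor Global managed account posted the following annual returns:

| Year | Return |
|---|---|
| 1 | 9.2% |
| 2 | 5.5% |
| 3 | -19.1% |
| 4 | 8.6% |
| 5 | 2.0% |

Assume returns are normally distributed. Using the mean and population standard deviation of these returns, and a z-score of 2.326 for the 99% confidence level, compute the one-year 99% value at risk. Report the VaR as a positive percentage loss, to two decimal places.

r̄ = (9.2 + 5.5 − 19.1 + 8.6 + 2) / 5 = 1.2400%
Population std dev = √[549.9720 / 5] = 10.4878%
VaR = −(r̄ − z·σ) = −(1.2400 − 2.326 × 10.4878) = −(-23.1546) = 23.1546%

23.15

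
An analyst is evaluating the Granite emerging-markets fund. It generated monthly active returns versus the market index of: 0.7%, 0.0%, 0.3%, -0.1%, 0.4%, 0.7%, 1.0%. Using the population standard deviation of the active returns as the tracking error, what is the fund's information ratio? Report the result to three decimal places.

1.161

r̄ = (0.7 + 0 + 0.3 − 0.1 + 0.4 + 0.7 + 1) / 7 = 0.4286%
Σ(r − r̄)² = (0.7 − 0.4286)² + (0 − 0.4286)² + (0.3 − 0.4286)² + … = 0.9543
σ = √[0.9543 / 7] = 0.3692%
IR = r̄ / tracking error = 0.4286 / 0.3692 = 1.1609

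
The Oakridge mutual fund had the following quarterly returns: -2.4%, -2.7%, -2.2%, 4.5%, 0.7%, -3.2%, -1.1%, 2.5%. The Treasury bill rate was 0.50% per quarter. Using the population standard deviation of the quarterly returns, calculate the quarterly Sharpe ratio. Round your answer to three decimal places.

-0.379

r̄ = (-2.4 − 2.7 − 2.2 + 4.5 + 0.7 − 3.2 − 1.1 + 2.5) / 8 = -3.90 / 8 = -0.4875%
Σ(r − r̄)² = (-2.4 − (-0.4875))² + (-2.7 − (-0.4875))² + … = 54.4288
σ = √[54.4288 / 8] = 2.6084%
Sharpe = (r̄ − rf) / σ = (-0.4875 − 0.5) / 2.6084 = -0.9875 / 2.6084 = -0.3786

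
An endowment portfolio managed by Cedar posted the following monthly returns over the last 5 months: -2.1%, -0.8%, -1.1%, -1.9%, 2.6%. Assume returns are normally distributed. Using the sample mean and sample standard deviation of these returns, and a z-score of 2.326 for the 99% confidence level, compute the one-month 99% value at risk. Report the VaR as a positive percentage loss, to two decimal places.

5.08

r̄ = (-2.1 − 0.8 − 1.1 − 1.9 + 2.6) / 5 = -3.30 / 5 = -0.6600%
Σ(r − r̄)² = 14.4520; sample σ = √(14.4520/4) = 1.9008%
VaR = −(r̄ − z·σ) = −(-0.6600 − 2.326 × 1.9008) = −(-5.0813) = 5.0813%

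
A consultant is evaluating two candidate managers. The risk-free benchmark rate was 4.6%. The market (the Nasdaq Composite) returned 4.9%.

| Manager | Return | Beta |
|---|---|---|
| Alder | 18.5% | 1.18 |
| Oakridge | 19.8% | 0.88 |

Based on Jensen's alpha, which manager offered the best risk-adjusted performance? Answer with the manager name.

Alder: α = 18.5% − [4.6% + 1.18 × (4.9% − 4.6%)] = 13.546
Oakridge: α = 19.8% − [4.6% + 0.88 × (4.9% − 4.6%)] = 14.936
Highest: Oakridge (14.936).

Oakridge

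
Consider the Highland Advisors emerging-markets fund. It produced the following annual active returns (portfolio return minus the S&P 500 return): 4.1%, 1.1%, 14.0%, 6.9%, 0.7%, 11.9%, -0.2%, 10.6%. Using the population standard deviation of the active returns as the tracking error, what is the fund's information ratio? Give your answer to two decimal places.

1.18

μ = (4.1 + 1.1 + 14 + 6.9 + 0.7 + 11.9 − 0.2 + 10.6) / 8 = 49.10 / 8 = 6.1375%
Σ(r − μ)² = 214.7788; population σ = √(214.7788/8) = 5.1814%
IR = μ / tracking error = 6.1375 / 5.1814 = 1.1845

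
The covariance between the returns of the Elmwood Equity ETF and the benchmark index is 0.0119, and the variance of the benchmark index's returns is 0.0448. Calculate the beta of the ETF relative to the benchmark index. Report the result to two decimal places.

0.27

β = Cov(Rp, Rm) / Var(Rm) = 0.0119 / 0.0448 = 0.2656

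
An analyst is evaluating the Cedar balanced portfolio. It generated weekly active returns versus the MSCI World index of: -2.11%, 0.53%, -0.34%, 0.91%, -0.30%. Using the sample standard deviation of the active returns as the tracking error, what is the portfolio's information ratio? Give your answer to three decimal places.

-0.225

μ = (-2.11 + 0.53 − 0.34 + 0.91 − 0.3) / 5 = -1.310 / 5 = -0.2620%
Σ(r − μ)² = 5.4235; sample σ = √(5.4235/4) = 1.1644%
IR = μ / tracking error = -0.2620 / 1.1644 = -0.2250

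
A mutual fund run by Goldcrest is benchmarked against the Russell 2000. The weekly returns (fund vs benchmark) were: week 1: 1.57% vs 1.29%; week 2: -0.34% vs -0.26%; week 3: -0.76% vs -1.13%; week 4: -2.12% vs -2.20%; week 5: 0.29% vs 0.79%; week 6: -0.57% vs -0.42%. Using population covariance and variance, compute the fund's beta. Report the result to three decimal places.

r̄p = -0.3217%,  r̄m = -0.3217%
Cov = Σ(rp − r̄p)(rm − r̄m) / 6 = 1.2474
Var(rm) = Σ(rm − r̄m)² / 6 = 1.3380
β = Cov / Var = 1.2474 / 1.3380 = 0.9323

0.932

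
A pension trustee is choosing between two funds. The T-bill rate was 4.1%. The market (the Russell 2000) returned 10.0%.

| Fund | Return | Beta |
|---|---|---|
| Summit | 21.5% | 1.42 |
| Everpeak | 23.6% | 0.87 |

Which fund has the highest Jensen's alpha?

Everpeak

Summit: α = 21.5% − [4.1% + 1.42 × (10.0% − 4.1%)] = 9.022
Everpeak: α = 23.6% − [4.1% + 0.87 × (10.0% − 4.1%)] = 14.367
Highest: Everpeak (14.367).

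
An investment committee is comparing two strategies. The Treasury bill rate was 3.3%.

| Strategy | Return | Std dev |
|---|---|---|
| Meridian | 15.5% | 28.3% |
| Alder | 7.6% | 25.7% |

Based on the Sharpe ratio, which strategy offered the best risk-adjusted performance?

Meridian: Sharpe ratio = (15.5% − 3.3%) / 28.3% = 0.431
Alder: Sharpe ratio = (7.6% − 3.3%) / 25.7% = 0.167
Highest: Meridian (0.431).

Meridian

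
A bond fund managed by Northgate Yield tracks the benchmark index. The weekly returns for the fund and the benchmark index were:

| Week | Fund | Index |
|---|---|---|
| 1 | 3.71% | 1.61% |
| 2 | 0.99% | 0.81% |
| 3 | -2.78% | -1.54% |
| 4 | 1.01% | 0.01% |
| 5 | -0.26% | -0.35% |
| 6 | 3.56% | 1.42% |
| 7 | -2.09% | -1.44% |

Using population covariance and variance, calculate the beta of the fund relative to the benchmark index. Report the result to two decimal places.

r̄p = 0.5914%,  r̄m = 0.0743%
Cov = Σ(rp − r̄p)(rm − r̄m) / 7 = 2.7021
Var(rm) = Σ(rm − r̄m)² / 7 = 1.3991
β = Cov / Var = 2.7021 / 1.3991 = 1.9313

1.93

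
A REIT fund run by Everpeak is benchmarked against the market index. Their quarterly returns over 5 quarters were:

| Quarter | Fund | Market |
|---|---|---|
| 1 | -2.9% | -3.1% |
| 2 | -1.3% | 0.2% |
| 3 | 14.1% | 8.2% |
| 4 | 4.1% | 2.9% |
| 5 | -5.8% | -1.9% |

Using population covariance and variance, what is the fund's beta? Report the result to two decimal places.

1.69

r̄p = 1.6400%,  r̄m = 1.2600%
Cov = Σ(rp − r̄p)(rm − r̄m) / 5 = 27.3856
Var(rm) = Σ(rm − r̄m)² / 5 = 16.1944
β = Cov / Var = 27.3856 / 16.1944 = 1.6911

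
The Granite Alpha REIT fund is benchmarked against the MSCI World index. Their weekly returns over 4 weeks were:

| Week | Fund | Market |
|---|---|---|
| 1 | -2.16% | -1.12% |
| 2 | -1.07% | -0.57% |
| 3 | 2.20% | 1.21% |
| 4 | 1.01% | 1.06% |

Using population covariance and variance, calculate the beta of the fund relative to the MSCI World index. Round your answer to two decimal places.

r̄p = -0.0050%,  r̄m = 0.1450%
Cov = Σ(rp − r̄p)(rm − r̄m) / 4 = 1.6912
Var(rm) = Σ(rm − r̄m)² / 4 = 1.0207
β = Cov / Var = 1.6912 / 1.0207 = 1.6569

1.66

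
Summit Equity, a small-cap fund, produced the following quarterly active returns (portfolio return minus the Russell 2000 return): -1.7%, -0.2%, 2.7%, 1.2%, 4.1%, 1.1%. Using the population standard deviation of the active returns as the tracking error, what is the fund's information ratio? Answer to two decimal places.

μ = (-1.7 − 0.2 + 2.7 + 1.2 + 4.1 + 1.1) / 6 = 7.20 / 6 = 1.2000%
Σ(r − μ)² = (-1.7 − 1.2000)² + (-0.2 − 1.2000)² + … = 21.0400
σ = √[21.0400 / 6] = 1.8726%
IR = μ / tracking error = 1.2000 / 1.8726 = 0.6408

0.64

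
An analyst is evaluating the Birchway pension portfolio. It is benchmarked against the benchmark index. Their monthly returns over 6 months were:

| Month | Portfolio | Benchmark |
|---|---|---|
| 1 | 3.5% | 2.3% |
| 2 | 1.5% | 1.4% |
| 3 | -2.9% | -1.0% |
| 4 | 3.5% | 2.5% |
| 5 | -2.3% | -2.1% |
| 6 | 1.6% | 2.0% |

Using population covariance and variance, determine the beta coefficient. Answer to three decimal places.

1.382

r̄p = 0.8167%,  r̄m = 0.8500%
Cov = Σ(rp − r̄p)(rm − r̄m) / 6 = 4.2775
Var(rm) = Σ(rm − r̄m)² / 6 = 3.0958
β = Cov / Var = 4.2775 / 3.0958 = 1.3817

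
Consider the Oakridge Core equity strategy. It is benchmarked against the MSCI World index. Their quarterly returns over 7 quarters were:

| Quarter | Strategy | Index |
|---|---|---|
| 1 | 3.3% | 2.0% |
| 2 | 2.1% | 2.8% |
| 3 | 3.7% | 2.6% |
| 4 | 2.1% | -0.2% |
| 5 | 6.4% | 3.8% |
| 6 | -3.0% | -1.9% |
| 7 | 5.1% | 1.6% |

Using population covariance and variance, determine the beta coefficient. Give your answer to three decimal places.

1.299

r̄p = 2.8143%,  r̄m = 1.5286%
Cov = Σ(rp − r̄p)(rm − r̄m) / 7 = 4.2496
Var(rm) = Σ(rm − r̄m)² / 7 = 3.2706
β = Cov / Var = 4.2496 / 3.2706 = 1.2993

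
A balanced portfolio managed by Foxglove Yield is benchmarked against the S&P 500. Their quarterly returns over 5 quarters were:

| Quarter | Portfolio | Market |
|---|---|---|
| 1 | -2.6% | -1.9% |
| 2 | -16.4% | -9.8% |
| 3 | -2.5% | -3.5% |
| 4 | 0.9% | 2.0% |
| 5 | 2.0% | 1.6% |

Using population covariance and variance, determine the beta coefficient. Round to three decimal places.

r̄p = -3.7200%,  r̄m = -2.3200%
Cov = Σ(rp − r̄p)(rm − r̄m) / 5 = 27.2516
Var(rm) = Σ(rm − r̄m)² / 5 = 18.3096
β = Cov / Var = 27.2516 / 18.3096 = 1.4884

1.488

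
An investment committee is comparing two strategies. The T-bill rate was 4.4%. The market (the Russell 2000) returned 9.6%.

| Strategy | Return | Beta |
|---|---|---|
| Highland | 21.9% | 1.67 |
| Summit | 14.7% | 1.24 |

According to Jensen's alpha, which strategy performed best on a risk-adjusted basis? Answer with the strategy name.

Highland

Highland: α = 21.9% − [4.4% + 1.67 × (9.6% − 4.4%)] = 8.816
Summit: α = 14.7% − [4.4% + 1.24 × (9.6% − 4.4%)] = 3.852
Highest: Highland (8.816).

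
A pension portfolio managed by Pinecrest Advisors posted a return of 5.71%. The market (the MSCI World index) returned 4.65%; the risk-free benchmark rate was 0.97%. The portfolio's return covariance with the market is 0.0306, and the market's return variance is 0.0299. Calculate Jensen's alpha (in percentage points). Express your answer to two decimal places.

0.97

β = Cov / Var = 0.0306 / 0.0299 = 1.0234
E[R] = Rf + β(Rm − Rf) = 0.97% + 1.0234 × (4.65% − 0.97%) = 4.7361%
α = Rp − E[R] = 5.71% − 4.7361% = 0.9739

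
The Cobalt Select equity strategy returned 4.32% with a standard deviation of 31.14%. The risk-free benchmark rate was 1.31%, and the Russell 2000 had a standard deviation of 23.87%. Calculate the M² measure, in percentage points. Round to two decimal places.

3.62

Sharpe = (Rp − Rf) / σp = (4.32% − 1.31%) / 31.14% = 0.0967
M² = Rf + Sharpe × σm = 1.31% + 0.0967 × 23.87% = 3.6182%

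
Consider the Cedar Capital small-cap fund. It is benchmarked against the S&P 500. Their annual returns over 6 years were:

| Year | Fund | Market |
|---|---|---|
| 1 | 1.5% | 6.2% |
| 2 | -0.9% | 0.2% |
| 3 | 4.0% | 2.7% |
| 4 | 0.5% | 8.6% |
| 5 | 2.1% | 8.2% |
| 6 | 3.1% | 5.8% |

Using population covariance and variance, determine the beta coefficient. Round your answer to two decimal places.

r̄p = 1.7167%,  r̄m = 5.2833%
Cov = Σ(rp − r̄p)(rm − r̄m) / 6 = 0.8336
Var(rm) = Σ(rm − r̄m)² / 6 = 8.8547
β = Cov / Var = 0.8336 / 8.8547 = 0.0941

0.09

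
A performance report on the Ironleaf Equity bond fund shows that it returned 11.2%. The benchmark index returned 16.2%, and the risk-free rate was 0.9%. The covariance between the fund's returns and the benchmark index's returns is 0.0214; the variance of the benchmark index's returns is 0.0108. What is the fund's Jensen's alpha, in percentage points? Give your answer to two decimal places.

-20.02

β = Cov / Var = 0.0214 / 0.0108 = 1.9815
E[R] = Rf + β(Rm − Rf) = 0.9% + 1.9815 × (16.2% − 0.9%) = 31.2170%
α = Rp − E[R] = 11.2% − 31.2170% = -20.0170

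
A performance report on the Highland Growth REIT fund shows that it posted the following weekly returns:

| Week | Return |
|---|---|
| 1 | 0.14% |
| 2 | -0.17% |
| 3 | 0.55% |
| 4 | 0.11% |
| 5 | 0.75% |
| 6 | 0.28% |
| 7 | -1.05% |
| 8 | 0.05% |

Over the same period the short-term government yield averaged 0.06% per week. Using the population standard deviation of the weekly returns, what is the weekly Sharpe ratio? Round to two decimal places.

0.04

r̄ = (0.14 − 0.17 + 0.55 + 0.11 + 0.75 + 0.28 − 1.05 + 0.05) / 8 = 0.0825%
Population σ = √[Σ(r − r̄)² / 8] = √[2.0546 / 8] = √0.2568 = 0.5068%
Sharpe = (r̄ − rf) / σ = (0.0825 − 0.06) / 0.5068 = 0.0225 / 0.5068 = 0.0444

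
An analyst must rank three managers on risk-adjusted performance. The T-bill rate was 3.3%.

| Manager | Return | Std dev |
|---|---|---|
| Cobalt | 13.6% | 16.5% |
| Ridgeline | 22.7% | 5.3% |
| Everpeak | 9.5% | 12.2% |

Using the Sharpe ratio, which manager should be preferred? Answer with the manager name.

Cobalt: Sharpe ratio = (13.6% − 3.3%) / 16.5% = 0.624
Ridgeline: Sharpe ratio = (22.7% − 3.3%) / 5.3% = 3.660
Everpeak: Sharpe ratio = (9.5% − 3.3%) / 12.2% = 0.508
Highest: Ridgeline (3.660).

Ridgeline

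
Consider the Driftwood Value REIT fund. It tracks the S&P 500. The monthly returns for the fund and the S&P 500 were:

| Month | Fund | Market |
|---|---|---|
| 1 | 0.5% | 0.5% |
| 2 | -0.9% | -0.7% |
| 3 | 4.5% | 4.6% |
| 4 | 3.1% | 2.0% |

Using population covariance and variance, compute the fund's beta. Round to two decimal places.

1.04

r̄p = 1.8000%,  r̄m = 1.6000%
Cov = Σ(rp − r̄p)(rm − r̄m) / 4 = 4.0650
Var(rm) = Σ(rm − r̄m)² / 4 = 3.9150
β = Cov / Var = 4.0650 / 3.9150 = 1.0383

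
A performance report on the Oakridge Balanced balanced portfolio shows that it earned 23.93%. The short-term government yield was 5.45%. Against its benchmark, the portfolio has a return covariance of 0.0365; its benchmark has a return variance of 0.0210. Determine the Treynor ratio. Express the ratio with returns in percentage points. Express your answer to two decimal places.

β = Cov / Var = 0.0365 / 0.0210 = 1.7381
Treynor = (Rp − Rf) / β = (23.93% − 5.45%) / 1.7381 = 18.48 / 1.7381 = 10.6323

10.63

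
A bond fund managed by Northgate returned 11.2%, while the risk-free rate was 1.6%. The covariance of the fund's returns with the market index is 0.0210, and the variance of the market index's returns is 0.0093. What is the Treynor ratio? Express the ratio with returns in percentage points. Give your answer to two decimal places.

4.25

β = Cov / Var = 0.0210 / 0.0093 = 2.2581
Treynor = (Rp − Rf) / β = (11.2% − 1.6%) / 2.2581 = 9.60 / 2.2581 = 4.2514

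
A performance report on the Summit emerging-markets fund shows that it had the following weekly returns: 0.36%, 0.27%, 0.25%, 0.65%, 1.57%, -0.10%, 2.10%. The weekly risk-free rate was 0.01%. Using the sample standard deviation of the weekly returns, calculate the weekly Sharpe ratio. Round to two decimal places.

0.90

Mean return r̄ = 5.100 / 7 = 0.7286%
Σ(r − r̄)² = (0.36 − 0.7286)² + (0.27 − 0.7286)² + … = 3.8567
σ = √[3.8567 / 6] = 0.8017%
Sharpe = (r̄ − rf) / σ = (0.7286 − 0.01) / 0.8017 = 0.7186 / 0.8017 = 0.8963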